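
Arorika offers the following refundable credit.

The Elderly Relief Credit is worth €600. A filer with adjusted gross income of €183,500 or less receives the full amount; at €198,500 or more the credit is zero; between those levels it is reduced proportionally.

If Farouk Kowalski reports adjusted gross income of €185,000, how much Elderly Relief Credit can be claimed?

Elderly Relief Credit: €185,000 is €1,500 into a €15,000 phase-out range, leaving 13,500/15,000 of the credit: €600 × 13,500/15,000 = €540.

€540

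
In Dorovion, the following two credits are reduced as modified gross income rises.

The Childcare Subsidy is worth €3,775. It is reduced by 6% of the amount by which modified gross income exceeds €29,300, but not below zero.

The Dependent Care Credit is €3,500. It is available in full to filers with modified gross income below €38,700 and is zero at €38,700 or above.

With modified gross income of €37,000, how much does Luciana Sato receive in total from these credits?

Childcare Subsidy: 6% of the €7,700 excess over €29,300 is €462; credit = €3,775 − €462 = €3,313.
Dependent Care Credit: €37,000 is below the €38,700 cutoff, so the full €3,500 applies.
Total: €3,313 + €3,500 = €6,813.

€6,813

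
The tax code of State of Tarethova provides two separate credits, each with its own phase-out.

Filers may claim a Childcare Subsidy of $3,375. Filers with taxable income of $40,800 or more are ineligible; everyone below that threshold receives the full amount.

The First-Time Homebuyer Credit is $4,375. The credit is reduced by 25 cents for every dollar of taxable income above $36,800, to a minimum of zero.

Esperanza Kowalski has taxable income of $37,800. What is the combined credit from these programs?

$7,500

Childcare Subsidy: $37,800 is below the $40,800 cutoff, so the full $3,375 applies.
First-Time Homebuyer Credit: 25% of the $1,000 excess over $36,800 is $250; credit = $4,375 − $250 = $4,125.
Total: $3,375 + $4,125 = $7,500.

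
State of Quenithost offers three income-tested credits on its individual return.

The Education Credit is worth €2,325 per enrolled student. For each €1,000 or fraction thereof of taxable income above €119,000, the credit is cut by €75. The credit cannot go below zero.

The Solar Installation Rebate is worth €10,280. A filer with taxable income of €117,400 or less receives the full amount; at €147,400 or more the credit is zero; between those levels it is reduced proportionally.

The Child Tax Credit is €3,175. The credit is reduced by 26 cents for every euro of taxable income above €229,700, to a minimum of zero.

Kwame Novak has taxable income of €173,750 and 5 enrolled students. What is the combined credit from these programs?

€10,675

Education Credit: base = 5 × €2,325 = €11,625. income exceeds €119,000 by €54,750, which is 55 full-or-partial €1,000 increments; reduction = 55 × €75 = €4,125, leaving €7,500.
Solar Installation Rebate: €173,750 is at or above €147,400, so the credit is €0.
Child Tax Credit: €173,750 is at or below the €229,700 threshold, so the full €3,175 applies.
Total: €7,500 + €0 + €3,175 = €10,675.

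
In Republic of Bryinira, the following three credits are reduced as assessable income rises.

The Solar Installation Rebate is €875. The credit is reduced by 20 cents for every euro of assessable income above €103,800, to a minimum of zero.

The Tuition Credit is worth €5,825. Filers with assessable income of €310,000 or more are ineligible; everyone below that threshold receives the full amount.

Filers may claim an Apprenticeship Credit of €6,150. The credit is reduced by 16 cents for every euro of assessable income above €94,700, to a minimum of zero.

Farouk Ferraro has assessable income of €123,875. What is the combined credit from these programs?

Solar Installation Rebate: 20% of the €20,075 excess over €103,800 is €4,015 ≥ base, so the credit is €0.
Tuition Credit: €123,875 is below the €310,000 cutoff, so the full €5,825 applies.
Apprenticeship Credit: 16% of the €29,175 excess over €94,700 is €4,668; credit = €6,150 − €4,668 = €1,482.
Total: €0 + €5,825 + €1,482 = €7,307.

€7,307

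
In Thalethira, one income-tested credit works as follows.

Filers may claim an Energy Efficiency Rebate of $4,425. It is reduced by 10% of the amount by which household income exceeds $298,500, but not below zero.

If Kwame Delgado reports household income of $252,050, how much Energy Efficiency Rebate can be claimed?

Energy Efficiency Rebate: $252,050 is at or below the $298,500 threshold, so the full $4,425 applies.

$4,425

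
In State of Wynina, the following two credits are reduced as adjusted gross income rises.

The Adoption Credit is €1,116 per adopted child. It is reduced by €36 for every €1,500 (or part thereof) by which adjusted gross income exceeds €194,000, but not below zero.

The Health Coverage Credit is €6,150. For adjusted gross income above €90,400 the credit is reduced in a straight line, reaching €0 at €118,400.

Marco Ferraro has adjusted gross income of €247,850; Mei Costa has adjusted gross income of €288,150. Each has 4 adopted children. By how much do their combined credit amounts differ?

€972

Marco (€247,850): Adoption Credit: base = 4 × €1,116 = €4,464. income exceeds €194,000 by €53,850, which is 36 full-or-partial €1,500 increments; reduction = 36 × €36 = €1,296, leaving €3,168. Health Coverage Credit: €247,850 is at or above €118,400, so the credit is €0. total €3,168 + €0 = €3,168
Mei (€288,150): Adoption Credit: base = 4 × €1,116 = €4,464. income exceeds €194,000 by €94,150, which is 63 full-or-partial €1,500 increments; reduction = 63 × €36 = €2,268, leaving €2,196. Health Coverage Credit: €288,150 is at or above €118,400, so the credit is €0. total €2,196 + €0 = €2,196
Difference: |€3,168 − €2,196| = €972.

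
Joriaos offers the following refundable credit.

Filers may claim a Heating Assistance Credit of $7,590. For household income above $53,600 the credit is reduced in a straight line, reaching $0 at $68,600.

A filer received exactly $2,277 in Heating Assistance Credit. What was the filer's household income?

$64,100

$2,277 is 2,277/7,590 of the full $7,590, so 5,313/7,590 of the $15,000 range has been used: income = $53,600 + $15,000 × 5,313/7,590 = $64,100.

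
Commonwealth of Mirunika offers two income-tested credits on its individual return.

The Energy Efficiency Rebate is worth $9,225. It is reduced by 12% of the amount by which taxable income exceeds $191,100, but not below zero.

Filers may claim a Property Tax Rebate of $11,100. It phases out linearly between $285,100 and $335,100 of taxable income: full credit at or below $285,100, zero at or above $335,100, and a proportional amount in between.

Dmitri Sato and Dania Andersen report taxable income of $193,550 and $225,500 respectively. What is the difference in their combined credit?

$3,834

Dmitri ($193,550): Energy Efficiency Rebate: 12% of the $2,450 excess over $191,100 is $294; credit = $9,225 − $294 = $8,931. Property Tax Rebate: $193,550 is at or below the $285,100 threshold, so the full $11,100 applies. total $8,931 + $11,100 = $20,031
Dania ($225,500): Energy Efficiency Rebate: 12% of the $34,400 excess over $191,100 is $4,128; credit = $9,225 − $4,128 = $5,097. Property Tax Rebate: $225,500 is at or below the $285,100 threshold, so the full $11,100 applies. total $5,097 + $11,100 = $16,197
Difference: |$20,031 − $16,197| = $3,834.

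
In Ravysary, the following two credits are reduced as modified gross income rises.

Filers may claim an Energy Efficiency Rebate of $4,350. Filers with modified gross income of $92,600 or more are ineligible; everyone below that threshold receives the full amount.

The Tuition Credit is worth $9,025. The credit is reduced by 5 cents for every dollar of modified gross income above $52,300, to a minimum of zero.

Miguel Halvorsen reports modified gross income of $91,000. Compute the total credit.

$11,440

Energy Efficiency Rebate: $91,000 is below the $92,600 cutoff, so the full $4,350 applies.
Tuition Credit: 5% of the $38,700 excess over $52,300 is $1,935; credit = $9,025 − $1,935 = $7,090.
Total: $4,350 + $7,090 = $11,440.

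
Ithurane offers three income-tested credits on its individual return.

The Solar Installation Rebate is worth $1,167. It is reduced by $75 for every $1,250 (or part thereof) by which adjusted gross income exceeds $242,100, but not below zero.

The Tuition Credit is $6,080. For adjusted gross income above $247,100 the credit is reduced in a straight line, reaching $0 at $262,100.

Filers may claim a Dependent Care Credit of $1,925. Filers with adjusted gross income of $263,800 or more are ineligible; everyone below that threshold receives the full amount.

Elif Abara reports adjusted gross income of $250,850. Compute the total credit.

Solar Installation Rebate: income exceeds $242,100 by $8,750, which is 7 full-or-partial $1,250 increments; reduction = 7 × $75 = $525, leaving $642.
Tuition Credit: $250,850 is $3,750 into a $15,000 phase-out range, leaving 11,250/15,000 of the credit: $6,080 × 11,250/15,000 = $4,560.
Dependent Care Credit: $250,850 is below the $263,800 cutoff, so the full $1,925 applies.
Total: $642 + $4,560 + $1,925 = $7,127.

$7,127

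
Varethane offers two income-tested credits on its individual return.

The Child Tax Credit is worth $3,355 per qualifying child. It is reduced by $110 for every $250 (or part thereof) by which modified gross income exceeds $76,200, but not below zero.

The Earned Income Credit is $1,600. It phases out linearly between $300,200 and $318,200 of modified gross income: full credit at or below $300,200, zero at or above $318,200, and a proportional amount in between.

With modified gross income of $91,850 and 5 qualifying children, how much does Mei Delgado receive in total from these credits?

$11,445

Child Tax Credit: base = 5 × $3,355 = $16,775. income exceeds $76,200 by $15,650, which is 63 full-or-partial $250 increments; reduction = 63 × $110 = $6,930, leaving $9,845.
Earned Income Credit: $91,850 is at or below the $300,200 threshold, so the full $1,600 applies.
Total: $9,845 + $1,600 = $11,445.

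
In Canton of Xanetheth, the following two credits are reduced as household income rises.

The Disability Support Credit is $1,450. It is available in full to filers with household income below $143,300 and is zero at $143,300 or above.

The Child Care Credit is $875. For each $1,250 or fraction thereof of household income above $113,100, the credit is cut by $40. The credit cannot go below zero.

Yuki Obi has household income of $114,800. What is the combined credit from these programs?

$2,245

Disability Support Credit: $114,800 is below the $143,300 cutoff, so the full $1,450 applies.
Child Care Credit: income exceeds $113,100 by $1,700, which is 2 full-or-partial $1,250 increments; reduction = 2 × $40 = $80, leaving $795.
Total: $1,450 + $795 = $2,245.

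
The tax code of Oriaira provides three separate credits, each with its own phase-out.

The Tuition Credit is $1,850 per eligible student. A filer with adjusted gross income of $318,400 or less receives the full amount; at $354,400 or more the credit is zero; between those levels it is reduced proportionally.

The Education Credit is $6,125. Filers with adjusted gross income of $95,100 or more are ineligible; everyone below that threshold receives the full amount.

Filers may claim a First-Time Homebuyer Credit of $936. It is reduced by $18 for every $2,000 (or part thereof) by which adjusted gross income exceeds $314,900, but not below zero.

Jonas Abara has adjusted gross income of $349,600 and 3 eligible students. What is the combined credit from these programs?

$1,352

Tuition Credit: base = 3 × $1,850 = $5,550. $349,600 is $31,200 into a $36,000 phase-out range, leaving 4,800/36,000 of the credit: $5,550 × 4,800/36,000 = $740.
Education Credit: $349,600 meets or exceeds the $95,100 cutoff, so the credit is $0.
First-Time Homebuyer Credit: income exceeds $314,900 by $34,700, which is 18 full-or-partial $2,000 increments; reduction = 18 × $18 = $324, leaving $612.
Total: $740 + $0 + $612 = $1,352.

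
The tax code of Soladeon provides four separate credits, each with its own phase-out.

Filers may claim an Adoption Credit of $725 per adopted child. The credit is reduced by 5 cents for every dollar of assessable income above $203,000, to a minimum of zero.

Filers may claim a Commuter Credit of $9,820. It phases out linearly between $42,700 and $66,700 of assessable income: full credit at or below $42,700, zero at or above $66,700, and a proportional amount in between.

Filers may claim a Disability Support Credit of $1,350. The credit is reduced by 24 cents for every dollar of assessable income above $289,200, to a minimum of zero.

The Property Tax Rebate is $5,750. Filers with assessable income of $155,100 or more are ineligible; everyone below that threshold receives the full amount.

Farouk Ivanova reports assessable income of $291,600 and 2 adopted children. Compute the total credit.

$774

Adoption Credit: base = 2 × $725 = $1,450. 5% of the $88,600 excess over $203,000 is $4,430 ≥ base, so the credit is $0.
Commuter Credit: $291,600 is at or above $66,700, so the credit is $0.
Disability Support Credit: 24% of the $2,400 excess over $289,200 is $576; credit = $1,350 − $576 = $774.
Property Tax Rebate: $291,600 meets or exceeds the $155,100 cutoff, so the credit is $0.
Total: $0 + $0 + $774 + $0 = $774.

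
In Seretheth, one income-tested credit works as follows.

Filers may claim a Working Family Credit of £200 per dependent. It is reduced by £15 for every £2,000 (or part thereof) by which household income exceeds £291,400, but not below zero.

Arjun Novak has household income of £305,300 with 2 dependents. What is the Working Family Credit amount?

£295

Working Family Credit: base = 2 × £200 = £400. income exceeds £291,400 by £13,900, which is 7 full-or-partial £2,000 increments; reduction = 7 × £15 = £105, leaving £295.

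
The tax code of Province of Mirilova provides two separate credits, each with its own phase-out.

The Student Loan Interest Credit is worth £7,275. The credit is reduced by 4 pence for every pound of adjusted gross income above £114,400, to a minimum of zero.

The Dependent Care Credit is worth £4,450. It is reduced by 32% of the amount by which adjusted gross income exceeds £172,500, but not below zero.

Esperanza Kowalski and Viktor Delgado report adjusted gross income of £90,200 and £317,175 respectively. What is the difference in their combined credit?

Esperanza (£90,200): Student Loan Interest Credit: £90,200 is at or below the £114,400 threshold, so the full £7,275 applies. Dependent Care Credit: £90,200 is at or below the £172,500 threshold, so the full £4,450 applies. total £7,275 + £4,450 = £11,725
Viktor (£317,175): Student Loan Interest Credit: 4% of the £202,775 excess over £114,400 is £8,111 ≥ base, so the credit is £0. Dependent Care Credit: 32% of the £144,675 excess over £172,500 is £46,296 ≥ base, so the credit is £0. total £0 + £0 = £0
Difference: |£11,725 − £0| = £11,725.

£11,725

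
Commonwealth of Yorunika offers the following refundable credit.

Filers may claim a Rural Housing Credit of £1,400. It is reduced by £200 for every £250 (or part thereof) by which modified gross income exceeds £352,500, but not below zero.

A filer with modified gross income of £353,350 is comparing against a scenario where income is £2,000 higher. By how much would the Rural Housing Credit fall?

At £353,350 — income exceeds £352,500 by £850, which is 4 full-or-partial £250 increments; reduction = 4 × £200 = £800, leaving £600.
At £355,350 — income exceeds £352,500 by £2,850 → 12 increments × £200 = £2,400 ≥ base, so the credit is £0.
Lost: £600 − £0 = £600.

£600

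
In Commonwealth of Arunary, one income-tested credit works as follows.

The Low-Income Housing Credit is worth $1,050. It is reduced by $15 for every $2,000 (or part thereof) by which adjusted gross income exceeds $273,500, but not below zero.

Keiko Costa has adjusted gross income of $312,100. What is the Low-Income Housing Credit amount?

$750

Low-Income Housing Credit: income exceeds $273,500 by $38,600, which is 20 full-or-partial $2,000 increments; reduction = 20 × $15 = $300, leaving $750.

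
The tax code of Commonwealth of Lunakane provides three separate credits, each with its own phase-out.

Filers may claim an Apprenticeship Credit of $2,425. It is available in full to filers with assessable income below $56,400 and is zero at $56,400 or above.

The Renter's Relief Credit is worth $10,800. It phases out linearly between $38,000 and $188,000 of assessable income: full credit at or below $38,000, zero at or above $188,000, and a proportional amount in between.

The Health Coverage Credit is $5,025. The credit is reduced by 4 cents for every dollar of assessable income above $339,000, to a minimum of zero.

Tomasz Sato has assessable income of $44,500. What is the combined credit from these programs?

$17,782

Apprenticeship Credit: $44,500 is below the $56,400 cutoff, so the full $2,425 applies.
Renter's Relief Credit: $44,500 is $6,500 into a $150,000 phase-out range, leaving 143,500/150,000 of the credit: $10,800 × 143,500/150,000 = $10,332.
Health Coverage Credit: $44,500 is at or below the $339,000 threshold, so the full $5,025 applies.
Total: $2,425 + $10,332 + $5,025 = $17,782.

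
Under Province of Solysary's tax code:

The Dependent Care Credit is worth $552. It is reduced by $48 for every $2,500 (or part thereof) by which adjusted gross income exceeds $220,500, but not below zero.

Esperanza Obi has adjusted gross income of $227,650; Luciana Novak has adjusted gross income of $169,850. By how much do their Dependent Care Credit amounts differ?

$144

Esperanza ($227,650): Dependent Care Credit: income exceeds $220,500 by $7,150, which is 3 full-or-partial $2,500 increments; reduction = 3 × $48 = $144, leaving $408.
Luciana ($169,850): Dependent Care Credit: $169,850 is at or below the $220,500 threshold, so the full $552 applies.
Difference: |$408 − $552| = $144.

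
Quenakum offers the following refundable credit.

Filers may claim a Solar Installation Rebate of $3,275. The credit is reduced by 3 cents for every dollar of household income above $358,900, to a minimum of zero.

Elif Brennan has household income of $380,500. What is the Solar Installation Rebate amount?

Solar Installation Rebate: 3% of the $21,600 excess over $358,900 is $648; credit = $3,275 − $648 = $2,627.

$2,627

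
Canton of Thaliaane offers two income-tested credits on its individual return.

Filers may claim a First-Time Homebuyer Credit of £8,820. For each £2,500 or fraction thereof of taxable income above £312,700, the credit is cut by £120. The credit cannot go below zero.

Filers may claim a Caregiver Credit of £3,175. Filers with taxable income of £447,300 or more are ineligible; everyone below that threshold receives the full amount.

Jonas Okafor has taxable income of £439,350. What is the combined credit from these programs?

£5,875

First-Time Homebuyer Credit: income exceeds £312,700 by £126,650, which is 51 full-or-partial £2,500 increments; reduction = 51 × £120 = £6,120, leaving £2,700.
Caregiver Credit: £439,350 is below the £447,300 cutoff, so the full £3,175 applies.
Total: £2,700 + £3,175 = £5,875.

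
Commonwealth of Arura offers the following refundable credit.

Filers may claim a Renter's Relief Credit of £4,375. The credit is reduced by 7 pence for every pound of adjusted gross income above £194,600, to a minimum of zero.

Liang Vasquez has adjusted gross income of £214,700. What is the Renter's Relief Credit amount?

£2,968

Renter's Relief Credit: 7% of the £20,100 excess over £194,600 is £1,407; credit = £4,375 − £1,407 = £2,968.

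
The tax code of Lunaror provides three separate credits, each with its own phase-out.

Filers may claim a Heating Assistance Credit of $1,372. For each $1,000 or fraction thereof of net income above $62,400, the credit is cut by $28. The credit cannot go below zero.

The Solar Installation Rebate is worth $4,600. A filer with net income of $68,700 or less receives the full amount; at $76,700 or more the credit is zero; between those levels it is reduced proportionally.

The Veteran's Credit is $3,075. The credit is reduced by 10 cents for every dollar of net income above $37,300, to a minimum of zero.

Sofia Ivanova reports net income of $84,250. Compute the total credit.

Heating Assistance Credit: income exceeds $62,400 by $21,850, which is 22 full-or-partial $1,000 increments; reduction = 22 × $28 = $616, leaving $756.
Solar Installation Rebate: $84,250 is at or above $76,700, so the credit is $0.
Veteran's Credit: 10% of the $46,950 excess over $37,300 is $4,695 ≥ base, so the credit is $0.
Total: $756 + $0 + $0 = $756.

$756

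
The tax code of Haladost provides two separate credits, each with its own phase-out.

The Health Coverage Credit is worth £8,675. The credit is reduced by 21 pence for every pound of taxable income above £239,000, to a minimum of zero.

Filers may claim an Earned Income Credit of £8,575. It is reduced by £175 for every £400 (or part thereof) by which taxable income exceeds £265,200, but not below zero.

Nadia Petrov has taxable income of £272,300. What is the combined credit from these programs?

Health Coverage Credit: 21% of the £33,300 excess over £239,000 is £6,993; credit = £8,675 − £6,993 = £1,682.
Earned Income Credit: income exceeds £265,200 by £7,100, which is 18 full-or-partial £400 increments; reduction = 18 × £175 = £3,150, leaving £5,425.
Total: £1,682 + £5,425 = £7,107.

£7,107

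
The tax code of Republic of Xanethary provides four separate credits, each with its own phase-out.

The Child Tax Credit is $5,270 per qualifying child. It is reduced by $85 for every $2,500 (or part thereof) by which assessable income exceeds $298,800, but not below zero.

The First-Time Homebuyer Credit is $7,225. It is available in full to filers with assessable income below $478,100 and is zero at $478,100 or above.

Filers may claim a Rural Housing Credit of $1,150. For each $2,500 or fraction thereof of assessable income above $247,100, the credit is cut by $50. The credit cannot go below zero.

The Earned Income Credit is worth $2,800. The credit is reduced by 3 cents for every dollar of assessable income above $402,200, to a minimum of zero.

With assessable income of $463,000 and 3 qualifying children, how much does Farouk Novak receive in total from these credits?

$18,401

Child Tax Credit: base = 3 × $5,270 = $15,810. income exceeds $298,800 by $164,200, which is 66 full-or-partial $2,500 increments; reduction = 66 × $85 = $5,610, leaving $10,200.
First-Time Homebuyer Credit: $463,000 is below the $478,100 cutoff, so the full $7,225 applies.
Rural Housing Credit: income exceeds $247,100 by $215,900 → 87 increments × $50 = $4,350 ≥ base, so the credit is $0.
Earned Income Credit: 3% of the $60,800 excess over $402,200 is $1,824; credit = $2,800 − $1,824 = $976.
Total: $10,200 + $7,225 + $0 + $976 = $18,401.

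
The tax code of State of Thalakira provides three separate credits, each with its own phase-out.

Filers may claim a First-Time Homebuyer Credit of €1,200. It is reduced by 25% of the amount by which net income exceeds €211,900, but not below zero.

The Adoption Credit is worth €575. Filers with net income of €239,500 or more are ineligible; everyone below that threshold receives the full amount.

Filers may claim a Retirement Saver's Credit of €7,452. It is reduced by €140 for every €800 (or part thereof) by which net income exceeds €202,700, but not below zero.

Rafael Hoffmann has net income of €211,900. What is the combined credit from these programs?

First-Time Homebuyer Credit: €211,900 is at or below the €211,900 threshold, so the full €1,200 applies.
Adoption Credit: €211,900 is below the €239,500 cutoff, so the full €575 applies.
Retirement Saver's Credit: income exceeds €202,700 by €9,200, which is 12 full-or-partial €800 increments; reduction = 12 × €140 = €1,680, leaving €5,772.
Total: €1,200 + €575 + €5,772 = €7,547.

€7,547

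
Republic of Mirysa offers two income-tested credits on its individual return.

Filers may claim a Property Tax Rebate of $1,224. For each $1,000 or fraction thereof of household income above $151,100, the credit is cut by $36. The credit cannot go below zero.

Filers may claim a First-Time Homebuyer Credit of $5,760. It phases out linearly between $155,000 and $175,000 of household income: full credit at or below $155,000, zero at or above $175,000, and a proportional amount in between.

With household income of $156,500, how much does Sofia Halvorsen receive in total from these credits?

Property Tax Rebate: income exceeds $151,100 by $5,400, which is 6 full-or-partial $1,000 increments; reduction = 6 × $36 = $216, leaving $1,008.
First-Time Homebuyer Credit: $156,500 is $1,500 into a $20,000 phase-out range, leaving 18,500/20,000 of the credit: $5,760 × 18,500/20,000 = $5,328.
Total: $1,008 + $5,328 = $6,336.

$6,336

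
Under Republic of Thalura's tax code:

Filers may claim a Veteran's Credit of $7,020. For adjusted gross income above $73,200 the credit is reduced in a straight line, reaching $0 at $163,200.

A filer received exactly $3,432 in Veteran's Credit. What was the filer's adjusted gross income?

$119,200

$3,432 is 3,432/7,020 of the full $7,020, so 3,588/7,020 of the $90,000 range has been used: income = $73,200 + $90,000 × 3,588/7,020 = $119,200.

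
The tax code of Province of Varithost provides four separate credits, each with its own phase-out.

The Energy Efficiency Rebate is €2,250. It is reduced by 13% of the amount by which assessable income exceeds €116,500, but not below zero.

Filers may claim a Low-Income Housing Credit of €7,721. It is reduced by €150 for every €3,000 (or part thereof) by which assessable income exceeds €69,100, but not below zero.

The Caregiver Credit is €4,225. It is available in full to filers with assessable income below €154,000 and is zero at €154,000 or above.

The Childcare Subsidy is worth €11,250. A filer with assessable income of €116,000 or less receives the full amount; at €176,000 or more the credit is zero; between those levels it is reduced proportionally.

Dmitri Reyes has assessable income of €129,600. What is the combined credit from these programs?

€18,043

Energy Efficiency Rebate: 13% of the €13,100 excess over €116,500 is €1,703; credit = €2,250 − €1,703 = €547.
Low-Income Housing Credit: income exceeds €69,100 by €60,500, which is 21 full-or-partial €3,000 increments; reduction = 21 × €150 = €3,150, leaving €4,571.
Caregiver Credit: €129,600 is below the €154,000 cutoff, so the full €4,225 applies.
Childcare Subsidy: €129,600 is €13,600 into a €60,000 phase-out range, leaving 46,400/60,000 of the credit: €11,250 × 46,400/60,000 = €8,700.
Total: €547 + €4,571 + €4,225 + €8,700 = €18,043.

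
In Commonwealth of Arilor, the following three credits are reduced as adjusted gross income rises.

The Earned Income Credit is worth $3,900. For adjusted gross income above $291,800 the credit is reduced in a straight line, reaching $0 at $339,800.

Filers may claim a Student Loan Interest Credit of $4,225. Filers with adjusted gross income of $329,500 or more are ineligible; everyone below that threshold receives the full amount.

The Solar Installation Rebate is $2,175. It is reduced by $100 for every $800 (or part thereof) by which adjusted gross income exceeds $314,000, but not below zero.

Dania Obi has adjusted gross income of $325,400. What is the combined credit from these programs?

Earned Income Credit: $325,400 is $33,600 into a $48,000 phase-out range, leaving 14,400/48,000 of the credit: $3,900 × 14,400/48,000 = $1,170.
Student Loan Interest Credit: $325,400 is below the $329,500 cutoff, so the full $4,225 applies.
Solar Installation Rebate: income exceeds $314,000 by $11,400, which is 15 full-or-partial $800 increments; reduction = 15 × $100 = $1,500, leaving $675.
Total: $1,170 + $4,225 + $675 = $6,070.

$6,070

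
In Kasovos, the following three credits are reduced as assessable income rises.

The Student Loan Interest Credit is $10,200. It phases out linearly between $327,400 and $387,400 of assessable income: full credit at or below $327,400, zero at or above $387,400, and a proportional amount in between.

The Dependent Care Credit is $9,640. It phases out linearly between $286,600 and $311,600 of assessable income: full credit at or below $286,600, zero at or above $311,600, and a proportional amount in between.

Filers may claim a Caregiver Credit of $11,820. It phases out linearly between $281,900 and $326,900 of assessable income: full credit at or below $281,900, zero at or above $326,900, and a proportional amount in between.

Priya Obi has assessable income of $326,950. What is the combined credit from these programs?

Student Loan Interest Credit: $326,950 is at or below the $327,400 threshold, so the full $10,200 applies.
Dependent Care Credit: $326,950 is at or above $311,600, so the credit is $0.
Caregiver Credit: $326,950 is at or above $326,900, so the credit is $0.
Total: $10,200 + $0 + $0 = $10,200.

$10,200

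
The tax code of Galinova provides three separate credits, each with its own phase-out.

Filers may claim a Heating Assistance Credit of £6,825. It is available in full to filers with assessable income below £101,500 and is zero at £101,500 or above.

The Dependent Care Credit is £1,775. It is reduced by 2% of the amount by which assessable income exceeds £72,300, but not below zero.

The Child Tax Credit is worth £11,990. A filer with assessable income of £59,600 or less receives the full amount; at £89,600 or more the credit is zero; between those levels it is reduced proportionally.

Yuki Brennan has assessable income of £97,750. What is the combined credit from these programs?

Heating Assistance Credit: £97,750 is below the £101,500 cutoff, so the full £6,825 applies.
Dependent Care Credit: 2% of the £25,450 excess over £72,300 is £509; credit = £1,775 − £509 = £1,266.
Child Tax Credit: £97,750 is at or above £89,600, so the credit is £0.
Total: £6,825 + £1,266 + £0 = £8,091.

£8,091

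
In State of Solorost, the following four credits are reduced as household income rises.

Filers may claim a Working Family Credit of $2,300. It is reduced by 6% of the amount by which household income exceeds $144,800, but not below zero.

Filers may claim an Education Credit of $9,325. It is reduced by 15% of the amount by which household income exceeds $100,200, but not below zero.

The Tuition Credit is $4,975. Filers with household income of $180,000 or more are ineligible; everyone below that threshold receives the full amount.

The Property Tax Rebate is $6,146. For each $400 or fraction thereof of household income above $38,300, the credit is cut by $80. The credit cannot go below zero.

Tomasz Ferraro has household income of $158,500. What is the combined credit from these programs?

$7,033

Working Family Credit: 6% of the $13,700 excess over $144,800 is $822; credit = $2,300 − $822 = $1,478.
Education Credit: 15% of the $58,300 excess over $100,200 is $8,745; credit = $9,325 − $8,745 = $580.
Tuition Credit: $158,500 is below the $180,000 cutoff, so the full $4,975 applies.
Property Tax Rebate: income exceeds $38,300 by $120,200 → 301 increments × $80 = $24,080 ≥ base, so the credit is $0.
Total: $1,478 + $580 + $4,975 + $0 = $7,033.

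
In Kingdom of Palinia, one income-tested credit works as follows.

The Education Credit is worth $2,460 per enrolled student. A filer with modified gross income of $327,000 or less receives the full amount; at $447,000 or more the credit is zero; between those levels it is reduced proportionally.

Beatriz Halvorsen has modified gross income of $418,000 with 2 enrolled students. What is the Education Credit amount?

$1,189

Education Credit: base = 2 × $2,460 = $4,920. $418,000 is $91,000 into a $120,000 phase-out range, leaving 29,000/120,000 of the credit: $4,920 × 29,000/120,000 = $1,189.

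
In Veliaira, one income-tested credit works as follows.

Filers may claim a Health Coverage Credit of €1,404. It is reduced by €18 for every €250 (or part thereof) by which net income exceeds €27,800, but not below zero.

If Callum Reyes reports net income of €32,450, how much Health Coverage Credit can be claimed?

Health Coverage Credit: income exceeds €27,800 by €4,650, which is 19 full-or-partial €250 increments; reduction = 19 × €18 = €342, leaving €1,062.

€1,062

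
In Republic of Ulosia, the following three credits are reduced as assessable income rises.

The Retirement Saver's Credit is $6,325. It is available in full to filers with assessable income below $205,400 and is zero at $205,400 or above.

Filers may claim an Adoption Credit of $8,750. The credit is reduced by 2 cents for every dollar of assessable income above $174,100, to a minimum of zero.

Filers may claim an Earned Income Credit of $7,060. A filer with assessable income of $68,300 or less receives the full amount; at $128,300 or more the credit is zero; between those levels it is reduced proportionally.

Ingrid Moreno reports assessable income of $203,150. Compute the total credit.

Retirement Saver's Credit: $203,150 is below the $205,400 cutoff, so the full $6,325 applies.
Adoption Credit: 2% of the $29,050 excess over $174,100 is $581; credit = $8,750 − $581 = $8,169.
Earned Income Credit: $203,150 is at or above $128,300, so the credit is $0.
Total: $6,325 + $8,169 + $0 = $14,494.

$14,494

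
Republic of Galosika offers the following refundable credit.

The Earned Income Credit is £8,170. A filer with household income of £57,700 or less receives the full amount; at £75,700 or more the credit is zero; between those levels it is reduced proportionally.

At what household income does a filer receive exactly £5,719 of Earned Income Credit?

£5,719 is 5,719/8,170 of the full £8,170, so 2,451/8,170 of the £18,000 range has been used: income = £57,700 + £18,000 × 2,451/8,170 = £63,100.

£63,100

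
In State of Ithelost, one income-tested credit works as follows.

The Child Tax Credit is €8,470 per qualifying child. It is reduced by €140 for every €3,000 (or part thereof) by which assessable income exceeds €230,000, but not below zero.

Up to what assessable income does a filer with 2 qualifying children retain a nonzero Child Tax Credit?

€590,000

Full credit = 2 × €8,470 = €16,940.
After 120 increments the reduction is 120 × €140 = €16,800, leaving €140; one more increment wipes it out. Increment 120 ends at excess 120 × €3,000 = €360,000, so the highest qualifying income is €230,000 + €360,000 = €590,000.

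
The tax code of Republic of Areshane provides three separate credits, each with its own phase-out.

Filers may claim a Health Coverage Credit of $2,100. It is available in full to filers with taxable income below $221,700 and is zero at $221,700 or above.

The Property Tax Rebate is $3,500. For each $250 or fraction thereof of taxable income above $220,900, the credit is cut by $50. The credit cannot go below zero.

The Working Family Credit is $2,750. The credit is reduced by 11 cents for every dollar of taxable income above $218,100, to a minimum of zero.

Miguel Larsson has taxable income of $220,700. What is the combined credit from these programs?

Health Coverage Credit: $220,700 is below the $221,700 cutoff, so the full $2,100 applies.
Property Tax Rebate: $220,700 is at or below the $220,900 threshold, so the full $3,500 applies.
Working Family Credit: 11% of the $2,600 excess over $218,100 is $286; credit = $2,750 − $286 = $2,464.
Total: $2,100 + $3,500 + $2,464 = $8,064.

$8,064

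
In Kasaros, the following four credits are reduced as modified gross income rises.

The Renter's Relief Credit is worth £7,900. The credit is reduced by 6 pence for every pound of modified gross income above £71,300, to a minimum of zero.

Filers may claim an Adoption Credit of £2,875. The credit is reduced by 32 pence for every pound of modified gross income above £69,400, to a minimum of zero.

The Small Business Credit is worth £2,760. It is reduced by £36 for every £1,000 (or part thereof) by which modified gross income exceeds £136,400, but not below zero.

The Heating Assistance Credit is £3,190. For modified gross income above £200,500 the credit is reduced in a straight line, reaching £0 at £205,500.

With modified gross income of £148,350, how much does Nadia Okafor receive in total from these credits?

£8,795

Renter's Relief Credit: 6% of the £77,050 excess over £71,300 is £4,623; credit = £7,900 − £4,623 = £3,277.
Adoption Credit: 32% of the £78,950 excess over £69,400 is £25,264 ≥ base, so the credit is £0.
Small Business Credit: income exceeds £136,400 by £11,950, which is 12 full-or-partial £1,000 increments; reduction = 12 × £36 = £432, leaving £2,328.
Heating Assistance Credit: £148,350 is at or below the £200,500 threshold, so the full £3,190 applies.
Total: £3,277 + £0 + £2,328 + £3,190 = £8,795.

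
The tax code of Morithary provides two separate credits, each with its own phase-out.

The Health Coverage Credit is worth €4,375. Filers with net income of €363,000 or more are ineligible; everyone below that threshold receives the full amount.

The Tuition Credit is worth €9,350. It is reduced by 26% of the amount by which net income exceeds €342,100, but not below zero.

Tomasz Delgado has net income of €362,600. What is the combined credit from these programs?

€8,395

Health Coverage Credit: €362,600 is below the €363,000 cutoff, so the full €4,375 applies.
Tuition Credit: 26% of the €20,500 excess over €342,100 is €5,330; credit = €9,350 − €5,330 = €4,020.
Total: €4,375 + €4,020 = €8,395.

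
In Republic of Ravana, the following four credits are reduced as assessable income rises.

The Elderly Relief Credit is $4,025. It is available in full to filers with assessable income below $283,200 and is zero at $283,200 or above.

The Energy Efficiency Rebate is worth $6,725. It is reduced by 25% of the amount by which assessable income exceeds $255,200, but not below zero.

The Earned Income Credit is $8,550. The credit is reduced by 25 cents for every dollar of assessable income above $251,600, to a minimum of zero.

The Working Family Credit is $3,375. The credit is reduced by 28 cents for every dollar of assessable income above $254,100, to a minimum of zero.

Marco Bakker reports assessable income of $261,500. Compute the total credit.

Elderly Relief Credit: $261,500 is below the $283,200 cutoff, so the full $4,025 applies.
Energy Efficiency Rebate: 25% of the $6,300 excess over $255,200 is $1,575; credit = $6,725 − $1,575 = $5,150.
Earned Income Credit: 25% of the $9,900 excess over $251,600 is $2,475; credit = $8,550 − $2,475 = $6,075.
Working Family Credit: 28% of the $7,400 excess over $254,100 is $2,072; credit = $3,375 − $2,072 = $1,303.
Total: $4,025 + $5,150 + $6,075 + $1,303 = $16,553.

$16,553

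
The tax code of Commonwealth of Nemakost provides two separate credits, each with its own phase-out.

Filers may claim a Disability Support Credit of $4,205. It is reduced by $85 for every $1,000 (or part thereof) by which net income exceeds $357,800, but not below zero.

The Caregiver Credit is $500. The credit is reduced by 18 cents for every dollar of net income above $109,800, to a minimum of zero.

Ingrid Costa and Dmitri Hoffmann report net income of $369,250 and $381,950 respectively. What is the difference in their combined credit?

$1,105

Ingrid ($369,250): Disability Support Credit: income exceeds $357,800 by $11,450, which is 12 full-or-partial $1,000 increments; reduction = 12 × $85 = $1,020, leaving $3,185. Caregiver Credit: 18% of the $259,450 excess over $109,800 is $46,701 ≥ base, so the credit is $0. total $3,185 + $0 = $3,185
Dmitri ($381,950): Disability Support Credit: income exceeds $357,800 by $24,150, which is 25 full-or-partial $1,000 increments; reduction = 25 × $85 = $2,125, leaving $2,080. Caregiver Credit: 18% of the $272,150 excess over $109,800 is $48,987 ≥ base, so the credit is $0. total $2,080 + $0 = $2,080
Difference: |$3,185 − $2,080| = $1,105.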